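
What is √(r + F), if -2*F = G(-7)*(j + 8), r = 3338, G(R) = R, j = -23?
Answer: √13142/2 ≈ 57.319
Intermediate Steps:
F = -105/2 (F = -(-7)*(-23 + 8)/2 = -(-7)*(-15)/2 = -½*105 = -105/2 ≈ -52.500)
√(r + F) = √(3338 - 105/2) = √(6571/2) = √13142/2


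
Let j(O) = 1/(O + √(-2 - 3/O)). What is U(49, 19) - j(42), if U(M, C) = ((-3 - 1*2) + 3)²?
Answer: 98312/24725 + I*√406/24725 ≈ 3.9762 + 0.00081494*I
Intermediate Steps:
U(M, C) = 4 (U(M, C) = ((-3 - 2) + 3)² = (-5 + 3)² = (-2)² = 4)
U(49, 19) - j(42) = 4 - 1/(42 + √(-2 - 3/42)) = 4 - 1/(42 + √(-2 - 3*1/42)) = 4 - 1/(42 + √(-2 - 1/14)) = 4 - 1/(42 + √(-29/14)) = 4 - 1/(42 + I*√406/14)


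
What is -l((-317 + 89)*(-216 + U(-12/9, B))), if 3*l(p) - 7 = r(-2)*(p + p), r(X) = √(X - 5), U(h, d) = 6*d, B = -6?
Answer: -7/3 - 38304*I*√7 ≈ -2.3333 - 1.0134e+5*I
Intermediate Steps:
r(X) = √(-5 + X)
l(p) = 7/3 + 2*I*p*√7/3 (l(p) = 7/3 + (√(-5 - 2)*(p + p))/3 = 7/3 + (√(-7)*(2*p))/3 = 7/3 + ((I*√7)*(2*p))/3 = 7/3 + (2*I*p*√7)/3 = 7/3 + 2*I*p*√7/3)
-l((-317 + 89)*(-216 + U(-12/9, B))) = -(7/3 + 2*I*((-317 + 89)*(-216 + 6*(-6)))*√7/3) = -(7/3 + 2*I*(-228*(-216 - 36))*√7/3) = -(7/3 + 2*I*(-228*(-252))*√7/3) = -(7/3 + (⅔)*I*57456*√7) = -(7/3 + 38304*I*√7) = -7/3 - 38304*I*√7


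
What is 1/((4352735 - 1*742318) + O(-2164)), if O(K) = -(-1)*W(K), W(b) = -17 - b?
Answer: 1/3612564 ≈ 2.7681e-7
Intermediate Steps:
O(K) = -17 - K (O(K) = -(-1)*(-17 - K) = -(17 + K) = -17 - K)
1/((4352735 - 1*742318) + O(-2164)) = 1/((4352735 - 1*742318) + (-17 - 1*(-2164))) = 1/((4352735 - 742318) + (-17 + 2164)) = 1/(3610417 + 2147) = 1/3612564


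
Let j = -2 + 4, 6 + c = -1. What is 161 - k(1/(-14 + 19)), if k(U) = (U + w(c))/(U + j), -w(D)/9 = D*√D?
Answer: 1770/11 - 315*I*√7/11 ≈ 160.91 - 75.765*I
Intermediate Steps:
c = -7 (c = -6 - 1 = -7)
w(D) = -9*D^(3/2) (w(D) = -9*D*√D = -9*D^(3/2))
j = 2
k(U) = (U + 63*I*√7)/(2 + U) (k(U) = (U - (-63)*I*√7)/(U + 2) = (U - (-63)*I*√7)/(2 + U) = (U + 63*I*√7)/(2 + U))
161 - k(1/(-14 + 19)) = 161 - (1/(-14 + 19) + 63*I*√7)/(2 + 1/(-14 + 19)) = 161 - (1/5 + 63*I*√7)/(2 + 1/5) = 161 - (⅕ + 63*I*√7)/(2 + ⅕) = 161 - (⅕ + 63*I*√7)/11/5 = 161 - 5*(⅕ + 63*I*√7)/11 = 161 - (1/11 + 315*I*√7/11) = 161 + (-1/11 - 315*I*√7/11) = 1770/11 - 315*I*√7/11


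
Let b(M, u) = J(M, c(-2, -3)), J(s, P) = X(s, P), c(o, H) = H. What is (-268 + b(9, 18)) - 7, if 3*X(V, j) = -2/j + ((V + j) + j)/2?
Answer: -4937/18 ≈ -274.28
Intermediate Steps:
X(V, j) = -2/(3*j) + j/3 + V/6 (X(V, j) = (-2/j + ((V + j) + j)/2)/3 = (-2/j + (V + 2*j)*(½))/3 = (-2/j + (j + V/2))/3 = (j + V/2 - 2/j)/3 = -2/(3*j) + j/3 + V/6)
J(s, P) = (-4 + P*(s + 2*P))/(6*P)
b(M, u) = -7/9 + M/6 (b(M, u) = (⅙)*(-4 - 3*(M + 2*(-3)))/(-3) = (⅙)*(-⅓)*(-4 - 3*(M - 6)) = (⅙)*(-⅓)*(-4 - 3*(-6 + M)) = (⅙)*(-⅓)*(-4 + (18 - 3*M)) = (⅙)*(-⅓)*(14 - 3*M) = -7/9 + M/6)
(-268 + b(9, 18)) - 7 = (-268 + (-7/9 + (⅙)*9)) - 7 = (-268 + (-7/9 + 3/2)) - 7 = (-268 + 13/18) - 7 = -4811/18 - 7 = -4937/18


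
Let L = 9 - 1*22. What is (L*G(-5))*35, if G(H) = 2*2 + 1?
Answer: -2275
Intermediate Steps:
L = -13 (L = 9 - 22 = -13)
G(H) = 5 (G(H) = 4 + 1 = 5)
(L*G(-5))*35 = -13*5*35 = -65*35 = -2275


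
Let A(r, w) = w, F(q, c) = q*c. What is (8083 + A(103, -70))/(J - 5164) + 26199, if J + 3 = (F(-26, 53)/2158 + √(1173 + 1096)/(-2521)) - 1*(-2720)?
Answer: 6871109821064292799179/262298886472091615 + 139163125197*√2269/262298886472091615 ≈ 26196.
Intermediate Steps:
F(q, c) = c*q
J = 225458/83 - √2269/2521 (J = -3 + (((53*(-26))/2158 + √(1173 + 1096)/(-2521)) - 1*(-2720)) = -3 + ((-1378*1/2158 + √2269*(-1/2521)) + 2720) = -3 + ((-53/83 - √2269/2521) + 2720) = -3 + (225707/83 - √2269/2521) = 225458/83 - √2269/2521 ≈ 2716.3)
(8083 + A(103, -70))/(J - 5164) + 26199 = (8083 - 70)/((225458/83 - √2269/2521) - 5164) + 26199 = 8013/(-203154/83 - √2269/2521) + 26199 = 26199 + 8013/(-203154/83 - √2269/2521)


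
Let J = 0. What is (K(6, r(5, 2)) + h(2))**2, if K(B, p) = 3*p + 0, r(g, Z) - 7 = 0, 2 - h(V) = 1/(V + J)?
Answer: 2025/4 ≈ 506.25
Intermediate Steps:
h(V) = 2 - 1/V (h(V) = 2 - 1/(V + 0) = 2 - 1/V)
r(g, Z) = 7 (r(g, Z) = 7 + 0 = 7)
K(B, p) = 3*p
(K(6, r(5, 2)) + h(2))**2 = (3*7 + (2 - 1/2))**2 = (21 + (2 - 1*1/2))**2 = (21 + (2 - 1/2))**2 = (21 + 3/2)**2 = (45/2)**2 = 2025/4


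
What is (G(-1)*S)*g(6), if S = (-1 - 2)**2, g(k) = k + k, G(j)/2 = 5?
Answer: 1080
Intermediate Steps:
G(j) = 10 (G(j) = 2*5 = 10)
g(k) = 2*k
S = 9 (S = (-3)**2 = 9)
(G(-1)*S)*g(6) = (10*9)*(2*6) = 90*12 = 1080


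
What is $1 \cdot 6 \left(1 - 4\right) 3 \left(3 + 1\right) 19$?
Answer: $-4104$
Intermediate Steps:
$1 \cdot 6 \left(1 - 4\right) 3 \left(3 + 1\right) 19 = 6 \left(-3\right) 3 \cdot 4 \cdot 19 = \left(-18\right) 12 \cdot 19 = \left(-216\right) 19 = -4104$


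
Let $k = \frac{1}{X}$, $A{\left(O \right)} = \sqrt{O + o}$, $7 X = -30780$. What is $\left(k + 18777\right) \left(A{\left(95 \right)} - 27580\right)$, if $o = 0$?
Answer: $- \frac{797001397087}{1539} + \frac{577956053 \sqrt{95}}{30780} \approx -5.1769 \cdot 10^{8}$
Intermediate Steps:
$X = - \frac{30780}{7}$ ($X = \frac{1}{7} \left(-30780\right) = - \frac{30780}{7} \approx -4397.1$)
$A{\left(O \right)} = \sqrt{O}$ ($A{\left(O \right)} = \sqrt{O + 0} = \sqrt{O}$)
$k = - \frac{7}{30780}$ ($k = \frac{1}{- \frac{30780}{7}} = - \frac{7}{30780} \approx -0.00022742$)
$\left(k + 18777\right) \left(A{\left(95 \right)} - 27580\right) = \left(- \frac{7}{30780} + 18777\right) \left(\sqrt{95} - 27580\right) = \frac{577956053 \left(-27580 + \sqrt{95}\right)}{30780} = - \frac{797001397087}{1539} + \frac{577956053 \sqrt{95}}{30780}$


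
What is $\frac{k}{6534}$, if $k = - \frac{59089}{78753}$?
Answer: $- \frac{59089}{514572102} \approx -0.00011483$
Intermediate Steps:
$k = - \frac{59089}{78753}$ ($k = \left(-59089\right) \frac{1}{78753} = - \frac{59089}{78753} \approx -0.75031$)
$\frac{k}{6534} = - \frac{59089}{78753 \cdot 6534} = \left(- \frac{59089}{78753}\right) \frac{1}{6534} = - \frac{59089}{514572102}$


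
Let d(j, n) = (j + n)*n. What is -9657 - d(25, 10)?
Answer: -10007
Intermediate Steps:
d(j, n) = n*(j + n)
-9657 - d(25, 10) = -9657 - 10*(25 + 10) = -9657 - 10*35 = -9657 - 1*350 = -9657 - 350 = -10007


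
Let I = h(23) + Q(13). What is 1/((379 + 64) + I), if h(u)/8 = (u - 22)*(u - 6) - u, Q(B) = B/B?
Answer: 1/396 ≈ 0.0025253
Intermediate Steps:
Q(B) = 1
h(u) = -8*u + 8*(-22 + u)*(-6 + u) (h(u) = 8*((u - 22)*(u - 6) - u) = 8*((-22 + u)*(-6 + u) - u) = 8*(-u + (-22 + u)*(-6 + u)) = -8*u + 8*(-22 + u)*(-6 + u))
I = -47 (I = (1056 - 232*23 + 8*23²) + 1 = (1056 - 5336 + 8*529) + 1 = (1056 - 5336 + 4232) + 1 = -48 + 1 = -47)
1/((379 + 64) + I) = 1/((379 + 64) - 47) = 1/(443 - 47) = 1/396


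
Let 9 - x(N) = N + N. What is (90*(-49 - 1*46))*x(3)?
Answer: -25650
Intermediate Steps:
x(N) = 9 - 2*N (x(N) = 9 - (N + N) = 9 - 2*N)
(90*(-49 - 1*46))*x(3) = (90*(-49 - 1*46))*(9 - 2*3) = (90*(-49 - 46))*(9 - 6) = (90*(-95))*3 = -8550*3 = -25650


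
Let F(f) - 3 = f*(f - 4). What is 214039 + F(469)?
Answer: 432127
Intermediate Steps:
F(f) = 3 + f*(-4 + f) (F(f) = 3 + f*(f - 4) = 3 + f*(-4 + f))
214039 + F(469) = 214039 + (3 + 469**2 - 4*469) = 214039 + (3 + 219961 - 1876) = 214039 + 218088 = 432127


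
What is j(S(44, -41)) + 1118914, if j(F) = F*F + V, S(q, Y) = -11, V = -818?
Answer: 1118217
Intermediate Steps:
j(F) = -818 + F² (j(F) = F*F - 818 = F² - 818 = -818 + F²)
j(S(44, -41)) + 1118914 = (-818 + (-11)²) + 1118914 = (-818 + 121) + 1118914 = -697 + 1118914 = 1118217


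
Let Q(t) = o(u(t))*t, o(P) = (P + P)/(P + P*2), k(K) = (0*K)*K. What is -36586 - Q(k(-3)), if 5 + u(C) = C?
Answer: -36586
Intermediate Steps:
u(C) = -5 + C
k(K) = 0 (k(K) = 0*K = 0)
o(P) = ⅔ (o(P) = (2*P)/(P + 2*P) = (2*P)/((3*P)) = (2*P)*(1/(3*P)) = ⅔)
Q(t) = 2*t/3
-36586 - Q(k(-3)) = -36586 - 2*0/3 = -36586 - 1*0 = -36586 + 0 = -36586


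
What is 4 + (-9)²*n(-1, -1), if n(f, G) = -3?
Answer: -239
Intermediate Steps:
4 + (-9)²*n(-1, -1) = 4 + (-9)²*(-3) = 4 + 81*(-3) = 4 - 243 = -239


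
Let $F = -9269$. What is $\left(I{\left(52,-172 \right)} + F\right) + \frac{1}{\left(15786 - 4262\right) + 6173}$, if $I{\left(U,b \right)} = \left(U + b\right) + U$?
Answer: $- \frac{165236888}{17697} \approx -9337.0$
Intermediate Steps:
$I{\left(U,b \right)} = b + 2 U$
$\left(I{\left(52,-172 \right)} + F\right) + \frac{1}{\left(15786 - 4262\right) + 6173} = \left(\left(-172 + 2 \cdot 52\right) - 9269\right) + \frac{1}{\left(15786 - 4262\right) + 6173} = \left(\left(-172 + 104\right) - 9269\right) + \frac{1}{11524 + 6173} = \left(-68 - 9269\right) + \frac{1}{17697} = -9337 + \frac{1}{17697} = - \frac{165236888}{17697}$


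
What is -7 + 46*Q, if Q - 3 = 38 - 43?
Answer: -99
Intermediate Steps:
Q = -2 (Q = 3 + (38 - 43) = 3 - 5 = -2)
-7 + 46*Q = -7 + 46*(-2) = -7 - 92 = -99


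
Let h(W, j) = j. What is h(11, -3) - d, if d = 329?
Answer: -332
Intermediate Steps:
h(11, -3) - d = -3 - 1*329 = -3 - 329 = -332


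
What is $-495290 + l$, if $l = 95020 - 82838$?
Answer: $-483108$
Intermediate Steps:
$l = 12182$
$-495290 + l = -495290 + 12182 = -483108$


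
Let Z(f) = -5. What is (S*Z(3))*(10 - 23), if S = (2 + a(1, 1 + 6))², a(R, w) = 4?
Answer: 2340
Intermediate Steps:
S = 36 (S = (2 + 4)² = 6² = 36)
(S*Z(3))*(10 - 23) = (36*(-5))*(10 - 23) = -180*(-13) = 2340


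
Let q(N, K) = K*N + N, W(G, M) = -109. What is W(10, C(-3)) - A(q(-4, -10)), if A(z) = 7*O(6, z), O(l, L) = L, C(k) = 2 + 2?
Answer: -361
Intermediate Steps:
C(k) = 4
q(N, K) = N + K*N
A(z) = 7*z
W(10, C(-3)) - A(q(-4, -10)) = -109 - 7*(-4*(1 - 10)) = -109 - 7*(-4*(-9)) = -109 - 7*36 = -109 - 1*252 = -109 - 252 = -361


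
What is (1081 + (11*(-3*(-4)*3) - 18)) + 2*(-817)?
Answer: -175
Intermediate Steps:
(1081 + (11*(-3*(-4)*3) - 18)) + 2*(-817) = (1081 + (11*(12*3) - 18)) - 1634 = (1081 + (11*36 - 18)) - 1634 = (1081 + (396 - 18)) - 1634 = (1081 + 378) - 1634 = 1459 - 1634 = -175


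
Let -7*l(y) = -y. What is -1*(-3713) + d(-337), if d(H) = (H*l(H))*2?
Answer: 253129/7 ≈ 36161.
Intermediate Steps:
l(y) = y/7 (l(y) = -(-1)*y/7 = y/7)
d(H) = 2*H²/7 (d(H) = (H*(H/7))*2 = (H²/7)*2 = 2*H²/7)
-1*(-3713) + d(-337) = -1*(-3713) + (2/7)*(-337)² = 3713 + (2/7)*113569 = 3713 + 227138/7 = 253129/7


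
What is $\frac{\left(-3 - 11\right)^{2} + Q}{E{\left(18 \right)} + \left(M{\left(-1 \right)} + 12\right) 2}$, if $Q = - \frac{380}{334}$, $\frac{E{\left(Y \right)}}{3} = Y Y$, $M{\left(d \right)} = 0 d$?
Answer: $\frac{16271}{83166} \approx 0.19564$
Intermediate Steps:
$M{\left(d \right)} = 0$
$E{\left(Y \right)} = 3 Y^{2}$ ($E{\left(Y \right)} = 3 Y Y = 3 Y^{2}$)
$Q = - \frac{190}{167}$ ($Q = \left(-380\right) \frac{1}{334} = - \frac{190}{167} \approx -1.1377$)
$\frac{\left(-3 - 11\right)^{2} + Q}{E{\left(18 \right)} + \left(M{\left(-1 \right)} + 12\right) 2} = \frac{\left(-3 - 11\right)^{2} - \frac{190}{167}}{3 \cdot 18^{2} + \left(0 + 12\right) 2} = \frac{\left(-14\right)^{2} - \frac{190}{167}}{3 \cdot 324 + 12 \cdot 2} = \frac{196 - \frac{190}{167}}{972 + 24} = \frac{32542}{167 \cdot 996} = \frac{32542}{167} \cdot \frac{1}{996} = \frac{16271}{83166}$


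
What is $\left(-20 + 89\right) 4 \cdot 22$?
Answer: $6072$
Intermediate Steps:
$\left(-20 + 89\right) 4 \cdot 22 = 69 \cdot 88 = 6072$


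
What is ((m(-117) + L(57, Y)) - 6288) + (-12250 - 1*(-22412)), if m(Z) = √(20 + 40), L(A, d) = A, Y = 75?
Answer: 3931 + 2*√15 ≈ 3938.7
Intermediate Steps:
m(Z) = 2*√15 (m(Z) = √60 = 2*√15)
((m(-117) + L(57, Y)) - 6288) + (-12250 - 1*(-22412)) = ((2*√15 + 57) - 6288) + (-12250 - 1*(-22412)) = ((57 + 2*√15) - 6288) + (-12250 + 22412) = (-6231 + 2*√15) + 10162 = 3931 + 2*√15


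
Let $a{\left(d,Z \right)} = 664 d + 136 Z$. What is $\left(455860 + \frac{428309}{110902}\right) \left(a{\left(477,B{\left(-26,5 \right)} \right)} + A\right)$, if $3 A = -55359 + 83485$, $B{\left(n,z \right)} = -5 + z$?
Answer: $\frac{8243274957785165}{55451} \approx 1.4866 \cdot 10^{11}$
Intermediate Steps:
$a{\left(d,Z \right)} = 136 Z + 664 d$
$A = \frac{28126}{3}$ ($A = \frac{-55359 + 83485}{3} = \frac{1}{3} \cdot 28126 = \frac{28126}{3} \approx 9375.3$)
$\left(455860 + \frac{428309}{110902}\right) \left(a{\left(477,B{\left(-26,5 \right)} \right)} + A\right) = \left(455860 + \frac{428309}{110902}\right) \left(\left(136 \left(-5 + 5\right) + 664 \cdot 477\right) + \frac{28126}{3}\right) = \left(455860 + 428309 \cdot \frac{1}{110902}\right) \left(\left(136 \cdot 0 + 316728\right) + \frac{28126}{3}\right) = \left(455860 + \frac{428309}{110902}\right) \left(\left(0 + 316728\right) + \frac{28126}{3}\right) = \frac{50556214029 \left(316728 + \frac{28126}{3}\right)}{110902} = \frac{50556214029}{110902} \cdot \frac{978310}{3} = \frac{8243274957785165}{55451}$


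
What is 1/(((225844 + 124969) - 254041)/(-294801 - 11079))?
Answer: -76470/24193 ≈ -3.1608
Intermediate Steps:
1/(((225844 + 124969) - 254041)/(-294801 - 11079)) = 1/((350813 - 254041)/(-305880)) = 1/(96772*(-1/305880)) = 1/(-24193/76470) = -76470/24193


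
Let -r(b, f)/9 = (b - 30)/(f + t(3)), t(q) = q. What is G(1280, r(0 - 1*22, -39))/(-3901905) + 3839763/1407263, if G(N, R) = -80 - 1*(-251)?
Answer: 1664683311838/610111837335 ≈ 2.7285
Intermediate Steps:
r(b, f) = -9*(-30 + b)/(3 + f) (r(b, f) = -9*(b - 30)/(f + 3) = -9*(-30 + b)/(3 + f))
G(N, R) = 171 (G(N, R) = -80 + 251 = 171)
G(1280, r(0 - 1*22, -39))/(-3901905) + 3839763/1407263 = 171/(-3901905) + 3839763/1407263 = 171*(-1/3901905) + 3839763*(1/1407263) = -19/433545 + 3839763/1407263 = 1664683311838/610111837335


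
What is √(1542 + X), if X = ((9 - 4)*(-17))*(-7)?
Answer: √2137 ≈ 46.228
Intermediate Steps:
X = 595 (X = (5*(-17))*(-7) = -85*(-7) = 595)
√(1542 + X) = √(1542 + 595) = √2137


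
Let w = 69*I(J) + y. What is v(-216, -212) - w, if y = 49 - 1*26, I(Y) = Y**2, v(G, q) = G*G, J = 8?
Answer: 42217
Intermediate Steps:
v(G, q) = G**2
y = 23 (y = 49 - 26 = 23)
w = 4439 (w = 69*8**2 + 23 = 69*64 + 23 = 4416 + 23 = 4439)
v(-216, -212) - w = (-216)**2 - 1*4439 = 46656 - 4439 = 42217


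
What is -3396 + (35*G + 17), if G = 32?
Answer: -2259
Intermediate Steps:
-3396 + (35*G + 17) = -3396 + (35*32 + 17) = -3396 + (1120 + 17) = -3396 + 1137 = -2259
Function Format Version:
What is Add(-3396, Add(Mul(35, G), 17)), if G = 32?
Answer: -2259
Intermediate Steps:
Add(-3396, Add(Mul(35, G), 17)) = Add(-3396, Add(Mul(35, 32), 17)) = Add(-3396, Add(1120, 17)) = Add(-3396, 1137) = -2259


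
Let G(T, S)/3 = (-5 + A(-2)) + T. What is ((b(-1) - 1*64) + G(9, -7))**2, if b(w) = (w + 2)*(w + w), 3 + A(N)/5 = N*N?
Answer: 1521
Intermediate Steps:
A(N) = -15 + 5*N**2 (A(N) = -15 + 5*(N*N) = -15 + 5*N**2)
b(w) = 2*w*(2 + w) (b(w) = (2 + w)*(2*w) = 2*w*(2 + w))
G(T, S) = 3*T (G(T, S) = 3*((-5 + (-15 + 5*(-2)**2)) + T) = 3*((-5 + (-15 + 5*4)) + T) = 3*((-5 + (-15 + 20)) + T) = 3*((-5 + 5) + T) = 3*(0 + T) = 3*T)
((b(-1) - 1*64) + G(9, -7))**2 = ((2*(-1)*(2 - 1) - 1*64) + 3*9)**2 = ((2*(-1)*1 - 64) + 27)**2 = ((-2 - 64) + 27)**2 = (-66 + 27)**2 = (-39)**2 = 1521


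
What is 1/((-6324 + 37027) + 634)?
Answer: 1/31337 ≈ 3.1911e-5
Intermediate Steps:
1/((-6324 + 37027) + 634) = 1/(30703 + 634) = 1/31337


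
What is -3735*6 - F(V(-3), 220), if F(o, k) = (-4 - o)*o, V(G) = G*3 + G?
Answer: -22314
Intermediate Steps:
V(G) = 4*G (V(G) = 3*G + G = 4*G)
F(o, k) = o*(-4 - o)
-3735*6 - F(V(-3), 220) = -3735*6 - (-1)*4*(-3)*(4 + 4*(-3)) = -22410 - (-1)*(-12)*(4 - 12) = -22410 - (-1)*(-12)*(-8) = -22410 - 1*(-96) = -22410 + 96 = -22314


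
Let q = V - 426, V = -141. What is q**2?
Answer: 321489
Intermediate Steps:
q = -567 (q = -141 - 426 = -567)
q**2 = (-567)**2 = 321489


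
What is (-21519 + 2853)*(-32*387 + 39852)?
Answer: -512717688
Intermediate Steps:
(-21519 + 2853)*(-32*387 + 39852) = -18666*(-12384 + 39852) = -18666*27468 = -512717688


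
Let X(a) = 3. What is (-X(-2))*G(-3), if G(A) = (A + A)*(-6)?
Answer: -108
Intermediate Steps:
G(A) = -12*A (G(A) = (2*A)*(-6) = -12*A)
(-X(-2))*G(-3) = (-1*3)*(-12*(-3)) = -3*36 = -108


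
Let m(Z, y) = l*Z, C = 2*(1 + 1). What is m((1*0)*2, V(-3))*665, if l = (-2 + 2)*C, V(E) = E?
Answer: 0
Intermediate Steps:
C = 4 (C = 2*2 = 4)
l = 0 (l = (-2 + 2)*4 = 0*4 = 0)
m(Z, y) = 0 (m(Z, y) = 0*Z = 0)
m((1*0)*2, V(-3))*665 = 0*665 = 0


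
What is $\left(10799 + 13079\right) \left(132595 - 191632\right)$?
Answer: $-1409685486$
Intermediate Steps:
$\left(10799 + 13079\right) \left(132595 - 191632\right) = 23878 \left(-59037\right) = -1409685486$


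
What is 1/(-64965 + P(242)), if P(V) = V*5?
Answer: -1/63755 ≈ -1.5685e-5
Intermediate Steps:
P(V) = 5*V
1/(-64965 + P(242)) = 1/(-64965 + 5*242) = 1/(-64965 + 1210) = 1/(-63755) = -1/63755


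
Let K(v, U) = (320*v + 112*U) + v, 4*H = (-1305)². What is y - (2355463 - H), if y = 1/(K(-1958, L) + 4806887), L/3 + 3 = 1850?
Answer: -37042349738743/19195844 ≈ -1.9297e+6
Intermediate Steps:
L = 5541 (L = -9 + 3*1850 = -9 + 5550 = 5541)
H = 1703025/4 (H = (¼)*(-1305)² = (¼)*1703025 = 1703025/4 ≈ 4.2576e+5)
K(v, U) = 112*U + 321*v (K(v, U) = (112*U + 320*v) + v = 112*U + 321*v)
y = 1/4798961 (y = 1/((112*5541 + 321*(-1958)) + 4806887) = 1/((620592 - 628518) + 4806887) = 1/(-7926 + 4806887) = 1/4798961 ≈ 2.0838e-7)
y - (2355463 - H) = 1/4798961 - (2355463 - 1*1703025/4) = 1/4798961 - (2355463 - 1703025/4) = 1/4798961 - 1*7718827/4 = 1/4798961 - 7718827/4 = -37042349738743/19195844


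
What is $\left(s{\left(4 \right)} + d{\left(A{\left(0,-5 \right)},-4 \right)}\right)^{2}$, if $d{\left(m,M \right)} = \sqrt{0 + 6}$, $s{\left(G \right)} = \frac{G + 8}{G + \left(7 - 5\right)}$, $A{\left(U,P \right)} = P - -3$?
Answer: $\left(2 + \sqrt{6}\right)^{2} \approx 19.798$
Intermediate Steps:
$A{\left(U,P \right)} = 3 + P$ ($A{\left(U,P \right)} = P + 3 = 3 + P$)
$s{\left(G \right)} = \frac{8 + G}{2 + G}$ ($s{\left(G \right)} = \frac{8 + G}{G + 2} = \frac{8 + G}{2 + G}$)
$d{\left(m,M \right)} = \sqrt{6}$
$\left(s{\left(4 \right)} + d{\left(A{\left(0,-5 \right)},-4 \right)}\right)^{2} = \left(\frac{8 + 4}{2 + 4} + \sqrt{6}\right)^{2} = \left(\frac{1}{6} \cdot 12 + \sqrt{6}\right)^{2} = \left(2 + \sqrt{6}\right)^{2}$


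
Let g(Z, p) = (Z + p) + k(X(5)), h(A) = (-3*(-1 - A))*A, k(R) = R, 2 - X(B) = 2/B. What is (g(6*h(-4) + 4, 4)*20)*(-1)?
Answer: -4512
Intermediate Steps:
X(B) = 2 - 2/B
h(A) = A*(3 + 3*A) (h(A) = (3 + 3*A)*A = A*(3 + 3*A))
g(Z, p) = 8/5 + Z + p (g(Z, p) = (Z + p) + (2 - 2/5) = (Z + p) + (2 - 2*⅕) = (Z + p) + (2 - ⅖) = (Z + p) + 8/5 = 8/5 + Z + p)
(g(6*h(-4) + 4, 4)*20)*(-1) = ((8/5 + (6*(3*(-4)*(1 - 4)) + 4) + 4)*20)*(-1) = ((8/5 + (6*(3*(-4)*(-3)) + 4) + 4)*20)*(-1) = ((8/5 + (6*36 + 4) + 4)*20)*(-1) = ((8/5 + (216 + 4) + 4)*20)*(-1) = ((8/5 + 220 + 4)*20)*(-1) = ((1128/5)*20)*(-1) = 4512*(-1) = -4512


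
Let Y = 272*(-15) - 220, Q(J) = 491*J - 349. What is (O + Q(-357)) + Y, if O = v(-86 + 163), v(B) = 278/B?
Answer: -13854794/77 ≈ -1.7993e+5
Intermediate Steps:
Q(J) = -349 + 491*J
Y = -4300 (Y = -4080 - 220 = -4300)
O = 278/77 (O = 278/(-86 + 163) = 278/77 ≈ 3.6104)
(O + Q(-357)) + Y = (278/77 + (-349 + 491*(-357))) - 4300 = (278/77 + (-349 - 175287)) - 4300 = (278/77 - 175636) - 4300 = -13523694/77 - 4300 = -13854794/77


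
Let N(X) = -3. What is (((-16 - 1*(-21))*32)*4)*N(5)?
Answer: -1920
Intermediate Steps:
(((-16 - 1*(-21))*32)*4)*N(5) = (((-16 - 1*(-21))*32)*4)*(-3) = (((-16 + 21)*32)*4)*(-3) = ((5*32)*4)*(-3) = (160*4)*(-3) = 640*(-3) = -1920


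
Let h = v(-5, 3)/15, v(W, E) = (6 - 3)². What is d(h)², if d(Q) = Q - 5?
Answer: 484/25 ≈ 19.360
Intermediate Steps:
v(W, E) = 9 (v(W, E) = 3² = 9)
h = ⅗ (h = 9/15 = 9*(1/15) = ⅗ ≈ 0.60000)
d(Q) = -5 + Q
d(h)² = (-5 + ⅗)² = (-22/5)² = 484/25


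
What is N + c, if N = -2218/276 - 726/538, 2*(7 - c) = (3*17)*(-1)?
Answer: 429025/18561 ≈ 23.114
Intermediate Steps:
c = 65/2 (c = 7 - 3*17*(-1)/2 = 7 - 51*(-1)/2 = 7 - 1/2*(-51) = 7 + 51/2 = 65/2 ≈ 32.500)
N = -348415/37122 (N = -2218*1/276 - 726*1/538 = -1109/138 - 363/269 = -348415/37122 ≈ -9.3857)
N + c = -348415/37122 + 65/2 = 429025/18561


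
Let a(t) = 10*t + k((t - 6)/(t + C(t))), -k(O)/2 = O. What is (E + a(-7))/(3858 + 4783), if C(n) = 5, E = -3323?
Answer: -3406/8641 ≈ -0.39417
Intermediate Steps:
k(O) = -2*O
a(t) = 10*t - 2*(-6 + t)/(5 + t) (a(t) = 10*t - 2*(t - 6)/(t + 5) = 10*t - 2*(-6 + t)/(5 + t))
(E + a(-7))/(3858 + 4783) = (-3323 + 2*(6 + 5*(-7)² + 24*(-7))/(5 - 7))/(3858 + 4783) = (-3323 + 2*(6 + 5*49 - 168)/(-2))/8641 = (-3323 + 2*(-½)*(6 + 245 - 168))*(1/8641) = (-3323 + 2*(-½)*83)*(1/8641) = (-3323 - 83)*(1/8641) = -3406*1/8641 = -3406/8641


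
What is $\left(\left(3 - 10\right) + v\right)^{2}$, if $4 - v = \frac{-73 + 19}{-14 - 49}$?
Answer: $\frac{729}{49} \approx 14.878$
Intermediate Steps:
$v = \frac{22}{7}$ ($v = 4 - \frac{-73 + 19}{-14 - 49} = 4 - - \frac{54}{-63} = 4 - \left(-54\right) \left(- \frac{1}{63}\right) = 4 - \frac{6}{7} = \frac{22}{7} \approx 3.1429$)
$\left(\left(3 - 10\right) + v\right)^{2} = \left(\left(3 - 10\right) + \frac{22}{7}\right)^{2} = \left(-7 + \frac{22}{7}\right)^{2} = \left(- \frac{27}{7}\right)^{2} = \frac{729}{49}$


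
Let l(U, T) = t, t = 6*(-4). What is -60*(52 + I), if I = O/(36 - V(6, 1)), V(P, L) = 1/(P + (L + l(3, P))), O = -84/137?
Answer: -261935040/83981 ≈ -3119.0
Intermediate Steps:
t = -24
l(U, T) = -24
O = -84/137 (O = -84*1/137 = -84/137 ≈ -0.61314)
V(P, L) = 1/(-24 + L + P) (V(P, L) = 1/(P + (L - 24)) = 1/(P + (-24 + L)) = 1/(-24 + L + P))
I = -1428/83981 (I = -84/(137*(36 - 1/(-24 + 1 + 6))) = -84/(137*(36 - 1/(-17))) = -84/(137*(36 - 1*(-1/17))) = -84/(137*(36 + 1/17)) = -84/(137*613/17) = -84/137*17/613 = -1428/83981 ≈ -0.017004)
-60*(52 + I) = -60*(52 - 1428/83981) = -60*4365584/83981 = -261935040/83981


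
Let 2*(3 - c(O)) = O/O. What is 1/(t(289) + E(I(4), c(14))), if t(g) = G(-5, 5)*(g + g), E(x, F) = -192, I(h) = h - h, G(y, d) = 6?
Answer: 1/3276 ≈ 0.00030525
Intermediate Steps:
I(h) = 0
c(O) = 5/2 (c(O) = 3 - O/(2*O) = 3 - ½*1 = 3 - ½ = 5/2)
t(g) = 12*g (t(g) = 6*(g + g) = 6*(2*g) = 12*g)
1/(t(289) + E(I(4), c(14))) = 1/(12*289 - 192) = 1/(3468 - 192) = 1/3276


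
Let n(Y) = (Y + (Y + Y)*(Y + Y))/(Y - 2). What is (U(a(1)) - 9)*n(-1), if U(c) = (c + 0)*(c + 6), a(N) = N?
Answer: 2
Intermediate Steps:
n(Y) = (Y + 4*Y²)/(-2 + Y) (n(Y) = (Y + (2*Y)*(2*Y))/(-2 + Y) = (Y + 4*Y²)/(-2 + Y))
U(c) = c*(6 + c)
(U(a(1)) - 9)*n(-1) = (1*(6 + 1) - 9)*(-(1 + 4*(-1))/(-2 - 1)) = (1*7 - 9)*(-1*(1 - 4)/(-3)) = (7 - 9)*(-1*(-⅓)*(-3)) = -2*(-1) = 2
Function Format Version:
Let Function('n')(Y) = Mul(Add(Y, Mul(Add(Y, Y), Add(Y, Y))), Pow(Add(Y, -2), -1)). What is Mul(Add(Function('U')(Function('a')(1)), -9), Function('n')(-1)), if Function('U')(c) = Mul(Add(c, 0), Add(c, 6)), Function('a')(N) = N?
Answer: 2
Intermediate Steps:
Function('n')(Y) = Mul(Pow(Add(-2, Y), -1), Add(Y, Mul(4, Pow(Y, 2)))) (Function('n')(Y) = Mul(Add(Y, Mul(Mul(2, Y), Mul(2, Y))), Pow(Add(-2, Y), -1)) = Mul(Add(Y, Mul(4, Pow(Y, 2))), Pow(Add(-2, Y), -1)) = Mul(Pow(Add(-2, Y), -1), Add(Y, Mul(4, Pow(Y, 2)))))
Function('U')(c) = Mul(c, Add(6, c))
Mul(Add(Function('U')(Function('a')(1)), -9), Function('n')(-1)) = Mul(Add(Mul(1, Add(6, 1)), -9), Mul(-1, Pow(Add(-2, -1), -1), Add(1, Mul(4, -1)))) = Mul(Add(Mul(1, 7), -9), Mul(-1, Pow(-3, -1), Add(1, -4))) = Mul(Add(7, -9), Mul(-1, Rational(-1, 3), -3)) = Mul(-2, -1) = 2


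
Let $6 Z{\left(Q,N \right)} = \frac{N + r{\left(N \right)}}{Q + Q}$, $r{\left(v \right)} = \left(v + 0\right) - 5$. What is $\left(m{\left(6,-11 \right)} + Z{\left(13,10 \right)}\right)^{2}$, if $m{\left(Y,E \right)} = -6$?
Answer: $\frac{94249}{2704} \approx 34.855$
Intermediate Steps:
$r{\left(v \right)} = -5 + v$ ($r{\left(v \right)} = v - 5 = -5 + v$)
$Z{\left(Q,N \right)} = \frac{-5 + 2 N}{12 Q}$ ($Z{\left(Q,N \right)} = \frac{\left(N + \left(-5 + N\right)\right) \frac{1}{Q + Q}}{6} = \frac{\left(-5 + 2 N\right) \frac{1}{2 Q}}{6} = \frac{\frac{1}{2} \frac{1}{Q} \left(-5 + 2 N\right)}{6} = \frac{-5 + 2 N}{12 Q}$)
$\left(m{\left(6,-11 \right)} + Z{\left(13,10 \right)}\right)^{2} = \left(-6 + \frac{-5 + 2 \cdot 10}{12 \cdot 13}\right)^{2} = \left(-6 + \frac{1}{12} \cdot \frac{1}{13} \left(-5 + 20\right)\right)^{2} = \left(-6 + \frac{1}{12} \cdot \frac{1}{13} \cdot 15\right)^{2} = \left(-6 + \frac{5}{52}\right)^{2} = \left(- \frac{307}{52}\right)^{2} = \frac{94249}{2704}$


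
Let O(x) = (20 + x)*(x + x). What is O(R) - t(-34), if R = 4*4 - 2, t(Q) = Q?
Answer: 986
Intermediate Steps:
R = 14 (R = 16 - 2 = 14)
O(x) = 2*x*(20 + x) (O(x) = (20 + x)*(2*x) = 2*x*(20 + x))
O(R) - t(-34) = 2*14*(20 + 14) - 1*(-34) = 2*14*34 + 34 = 952 + 34 = 986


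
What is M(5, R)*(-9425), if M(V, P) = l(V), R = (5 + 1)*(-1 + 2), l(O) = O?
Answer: -47125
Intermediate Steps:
R = 6 (R = 6*1 = 6)
M(V, P) = V
M(5, R)*(-9425) = 5*(-9425) = -47125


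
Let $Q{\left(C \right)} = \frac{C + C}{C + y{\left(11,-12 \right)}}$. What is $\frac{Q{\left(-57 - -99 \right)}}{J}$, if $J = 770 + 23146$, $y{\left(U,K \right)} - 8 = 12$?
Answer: $\frac{7}{123566} \approx 5.665 \cdot 10^{-5}$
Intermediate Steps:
$y{\left(U,K \right)} = 20$ ($y{\left(U,K \right)} = 8 + 12 = 20$)
$J = 23916$
$Q{\left(C \right)} = \frac{2 C}{20 + C}$ ($Q{\left(C \right)} = \frac{C + C}{C + 20} = \frac{2 C}{20 + C}$)
$\frac{Q{\left(-57 - -99 \right)}}{J} = \frac{2 \left(-57 - -99\right) \frac{1}{20 - -42}}{23916} = \frac{2 \left(-57 + 99\right)}{20 + \left(-57 + 99\right)} \frac{1}{23916} = 2 \cdot 42 \frac{1}{20 + 42} \cdot \frac{1}{23916} = 2 \cdot 42 \cdot \frac{1}{62} \cdot \frac{1}{23916} = \frac{42}{31} \cdot \frac{1}{23916} = \frac{7}{123566}$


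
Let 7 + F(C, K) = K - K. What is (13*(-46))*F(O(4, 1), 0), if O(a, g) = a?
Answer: 4186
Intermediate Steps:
F(C, K) = -7 (F(C, K) = -7 + (K - K) = -7 + 0 = -7)
(13*(-46))*F(O(4, 1), 0) = (13*(-46))*(-7) = -598*(-7) = 4186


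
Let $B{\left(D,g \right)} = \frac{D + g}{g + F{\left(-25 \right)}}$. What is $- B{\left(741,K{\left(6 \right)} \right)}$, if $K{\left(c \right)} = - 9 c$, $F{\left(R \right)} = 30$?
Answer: $\frac{229}{8} \approx 28.625$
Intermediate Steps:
$B{\left(D,g \right)} = \frac{D + g}{30 + g}$ ($B{\left(D,g \right)} = \frac{D + g}{g + 30} = \frac{D + g}{30 + g}$)
$- B{\left(741,K{\left(6 \right)} \right)} = - \frac{741 - 54}{30 - 54} = - \frac{687}{-24} = - \frac{\left(-1\right) 687}{24} = \left(-1\right) \left(- \frac{229}{8}\right) = \frac{229}{8}$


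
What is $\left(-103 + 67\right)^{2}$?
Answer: $1296$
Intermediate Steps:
$\left(-103 + 67\right)^{2} = \left(-36\right)^{2} = 1296$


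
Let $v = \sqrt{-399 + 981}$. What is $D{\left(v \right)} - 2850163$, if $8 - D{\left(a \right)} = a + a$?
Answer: $-2850155 - 2 \sqrt{582} \approx -2.8502 \cdot 10^{6}$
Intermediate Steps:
$v = \sqrt{582} \approx 24.125$
$D{\left(a \right)} = 8 - 2 a$ ($D{\left(a \right)} = 8 - \left(a + a\right) = 8 - 2 a$)
$D{\left(v \right)} - 2850163 = \left(8 - 2 \sqrt{582}\right) - 2850163 = -2850155 - 2 \sqrt{582}$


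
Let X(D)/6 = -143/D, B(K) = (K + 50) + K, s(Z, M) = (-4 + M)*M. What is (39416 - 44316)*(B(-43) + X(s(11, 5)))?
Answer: 1017240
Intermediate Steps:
s(Z, M) = M*(-4 + M)
B(K) = 50 + 2*K (B(K) = (50 + K) + K = 50 + 2*K)
X(D) = -858/D (X(D) = 6*(-143/D) = -858/D)
(39416 - 44316)*(B(-43) + X(s(11, 5))) = (39416 - 44316)*((50 + 2*(-43)) - 858*1/(5*(-4 + 5))) = -4900*((50 - 86) - 858/(5*1)) = -4900*(-36 - 858/5) = -4900*(-1038/5) = 1017240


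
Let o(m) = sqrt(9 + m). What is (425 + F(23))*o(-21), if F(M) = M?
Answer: 896*I*sqrt(3) ≈ 1551.9*I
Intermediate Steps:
(425 + F(23))*o(-21) = (425 + 23)*sqrt(9 - 21) = 448*sqrt(-12) = 448*(2*I*sqrt(3)) = 896*I*sqrt(3)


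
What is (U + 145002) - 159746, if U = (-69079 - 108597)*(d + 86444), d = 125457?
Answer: -37649736820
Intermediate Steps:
U = -37649722076 (U = (-69079 - 108597)*(125457 + 86444) = -177676*211901 = -37649722076)
(U + 145002) - 159746 = (-37649722076 + 145002) - 159746 = -37649577074 - 159746 = -37649736820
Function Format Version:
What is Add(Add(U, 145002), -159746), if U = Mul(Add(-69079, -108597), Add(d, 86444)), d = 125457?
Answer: -37649736820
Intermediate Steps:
U = -37649722076 (U = Mul(Add(-69079, -108597), Add(125457, 86444)) = Mul(-177676, 211901) = -37649722076)
Add(Add(U, 145002), -159746) = Add(Add(-37649722076, 145002), -159746) = Add(-37649577074, -159746) = -37649736820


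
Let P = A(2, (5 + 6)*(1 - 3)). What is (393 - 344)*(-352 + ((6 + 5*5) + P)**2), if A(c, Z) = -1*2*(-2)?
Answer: 42777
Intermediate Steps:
A(c, Z) = 4 (A(c, Z) = -2*(-2) = 4)
P = 4
(393 - 344)*(-352 + ((6 + 5*5) + P)**2) = (393 - 344)*(-352 + ((6 + 5*5) + 4)**2) = 49*(-352 + ((6 + 25) + 4)**2) = 49*(-352 + (31 + 4)**2) = 49*(-352 + 35**2) = 49*(-352 + 1225) = 49*873 = 42777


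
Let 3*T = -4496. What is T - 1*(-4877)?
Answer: 10135/3 ≈ 3378.3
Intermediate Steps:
T = -4496/3 (T = (⅓)*(-4496) = -4496/3 ≈ -1498.7)
T - 1*(-4877) = -4496/3 - 1*(-4877) = -4496/3 + 4877 = 10135/3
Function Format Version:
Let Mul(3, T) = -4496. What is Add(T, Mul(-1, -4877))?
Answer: Rational(10135, 3) ≈ 3378.3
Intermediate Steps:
T = Rational(-4496, 3) (T = Mul(Rational(1, 3), -4496) = Rational(-4496, 3) ≈ -1498.7)
Add(T, Mul(-1, -4877)) = Add(Rational(-4496, 3), Mul(-1, -4877)) = Add(Rational(-4496, 3), 4877) = Rational(10135, 3)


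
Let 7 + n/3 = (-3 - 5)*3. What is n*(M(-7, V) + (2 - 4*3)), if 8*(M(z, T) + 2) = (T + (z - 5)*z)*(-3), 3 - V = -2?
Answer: 33759/8 ≈ 4219.9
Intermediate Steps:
V = 5 (V = 3 - 1*(-2) = 3 + 2 = 5)
n = -93 (n = -21 + 3*((-3 - 5)*3) = -21 + 3*(-8*3) = -21 + 3*(-24) = -21 - 72 = -93)
M(z, T) = -2 - 3*T/8 - 3*z*(-5 + z)/8 (M(z, T) = -2 + ((T + (z - 5)*z)*(-3))/8 = -2 + ((T + (-5 + z)*z)*(-3))/8 = -2 + ((T + z*(-5 + z))*(-3))/8 = -2 + (-3*T - 3*z*(-5 + z))/8 = -2 + (-3*T/8 - 3*z*(-5 + z)/8) = -2 - 3*T/8 - 3*z*(-5 + z)/8)
n*(M(-7, V) + (2 - 4*3)) = -93*((-2 - 3/8*5 - 3/8*(-7)² + (15/8)*(-7)) + (2 - 4*3)) = -93*((-2 - 15/8 - 3/8*49 - 105/8) + (2 - 12)) = -93*((-2 - 15/8 - 147/8 - 105/8) - 10) = -93*(-283/8 - 10) = -93*(-363/8) = 33759/8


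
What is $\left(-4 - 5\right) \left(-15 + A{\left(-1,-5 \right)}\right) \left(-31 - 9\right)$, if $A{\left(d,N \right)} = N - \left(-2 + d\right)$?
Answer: $-6120$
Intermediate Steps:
$A{\left(d,N \right)} = 2 + N - d$
$\left(-4 - 5\right) \left(-15 + A{\left(-1,-5 \right)}\right) \left(-31 - 9\right) = \left(-4 - 5\right) \left(-15 - 2\right) \left(-31 - 9\right) = - 9 \left(-15 + \left(2 - 5 + 1\right)\right) \left(-40\right) = - 9 \left(-15 - 2\right) \left(-40\right) = \left(-9\right) \left(-17\right) \left(-40\right) = 153 \left(-40\right) = -6120$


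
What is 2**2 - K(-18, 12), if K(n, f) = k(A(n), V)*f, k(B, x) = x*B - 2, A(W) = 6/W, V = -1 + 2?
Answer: 32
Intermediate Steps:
V = 1
k(B, x) = -2 + B*x (k(B, x) = B*x - 2 = -2 + B*x)
K(n, f) = f*(-2 + 6/n) (K(n, f) = (-2 + (6/n)*1)*f = (-2 + 6/n)*f = f*(-2 + 6/n))
2**2 - K(-18, 12) = 2**2 - 2*12*(3 - 1*(-18))/(-18) = 4 - 2*12*(-1)*(3 + 18)/18 = 4 - 2*12*(-1)*21/18 = 4 - 1*(-28) = 4 + 28 = 32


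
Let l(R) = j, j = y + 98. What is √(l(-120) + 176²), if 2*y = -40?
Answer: √31054 ≈ 176.22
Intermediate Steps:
y = -20 (y = (½)*(-40) = -20)
j = 78 (j = -20 + 98 = 78)
l(R) = 78
√(l(-120) + 176²) = √(78 + 176²) = √(78 + 30976) = √31054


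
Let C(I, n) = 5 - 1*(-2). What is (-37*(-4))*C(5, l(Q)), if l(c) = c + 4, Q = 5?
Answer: 1036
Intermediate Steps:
l(c) = 4 + c
C(I, n) = 7 (C(I, n) = 5 + 2 = 7)
(-37*(-4))*C(5, l(Q)) = -37*(-4)*7 = 148*7 = 1036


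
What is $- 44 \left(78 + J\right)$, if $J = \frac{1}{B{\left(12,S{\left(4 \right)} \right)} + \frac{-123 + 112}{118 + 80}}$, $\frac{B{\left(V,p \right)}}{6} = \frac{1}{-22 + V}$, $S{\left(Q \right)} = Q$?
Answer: $- \frac{198528}{59} \approx -3364.9$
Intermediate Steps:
$B{\left(V,p \right)} = \frac{6}{-22 + V}$
$J = - \frac{90}{59}$ ($J = \frac{1}{\frac{6}{-22 + 12} + \frac{-123 + 112}{118 + 80}} = \frac{1}{\frac{6}{-10} - \frac{11}{198}} = \frac{1}{6 \left(- \frac{1}{10}\right) - \frac{1}{18}} = \frac{1}{- \frac{3}{5} - \frac{1}{18}} = \frac{1}{- \frac{59}{90}} = - \frac{90}{59} \approx -1.5254$)
$- 44 \left(78 + J\right) = - 44 \left(78 - \frac{90}{59}\right) = \left(-44\right) \frac{4512}{59} = - \frac{198528}{59}$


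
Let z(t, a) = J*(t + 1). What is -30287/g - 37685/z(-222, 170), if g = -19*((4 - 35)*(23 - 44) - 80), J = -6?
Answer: -368684003/14385774 ≈ -25.628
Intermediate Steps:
z(t, a) = -6 - 6*t (z(t, a) = -6*(t + 1) = -6*(1 + t) = -6 - 6*t)
g = -10849 (g = -19*(-31*(-21) - 80) = -19*(651 - 80) = -19*571 = -10849)
-30287/g - 37685/z(-222, 170) = -30287/(-10849) - 37685/(-6 - 6*(-222)) = -30287*(-1/10849) - 37685/(-6 + 1332) = 30287/10849 - 37685/1326 = -368684003/14385774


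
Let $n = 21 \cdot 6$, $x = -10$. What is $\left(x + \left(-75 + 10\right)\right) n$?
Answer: $-9450$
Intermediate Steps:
$n = 126$
$\left(x + \left(-75 + 10\right)\right) n = \left(-10 + \left(-75 + 10\right)\right) 126 = \left(-10 - 65\right) 126 = \left(-75\right) 126 = -9450$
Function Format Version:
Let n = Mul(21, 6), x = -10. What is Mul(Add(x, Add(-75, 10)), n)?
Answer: -9450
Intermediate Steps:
n = 126
Mul(Add(x, Add(-75, 10)), n) = Mul(Add(-10, Add(-75, 10)), 126) = Mul(Add(-10, -65), 126) = Mul(-75, 126) = -9450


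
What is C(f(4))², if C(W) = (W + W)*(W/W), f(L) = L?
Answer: 64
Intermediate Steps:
C(W) = 2*W (C(W) = (2*W)*1 = 2*W)
C(f(4))² = (2*4)² = 8² = 64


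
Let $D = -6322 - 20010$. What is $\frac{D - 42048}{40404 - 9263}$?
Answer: $- \frac{68380}{31141} \approx -2.1958$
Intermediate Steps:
$D = -26332$
$\frac{D - 42048}{40404 - 9263} = \frac{-26332 - 42048}{40404 - 9263} = - \frac{68380}{31141}$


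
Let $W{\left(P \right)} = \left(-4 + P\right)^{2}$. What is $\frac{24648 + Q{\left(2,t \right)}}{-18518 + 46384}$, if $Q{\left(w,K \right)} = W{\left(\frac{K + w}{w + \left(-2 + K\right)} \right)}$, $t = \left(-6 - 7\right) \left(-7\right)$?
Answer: $\frac{204183529}{230758346} \approx 0.88484$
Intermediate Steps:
$t = 91$ ($t = \left(-13\right) \left(-7\right) = 91$)
$Q{\left(w,K \right)} = \left(-4 + \frac{K + w}{-2 + K + w}\right)^{2}$ ($Q{\left(w,K \right)} = \left(-4 + \frac{K + w}{w + \left(-2 + K\right)}\right)^{2} = \left(-4 + \frac{K + w}{-2 + K + w}\right)^{2}$)
$\frac{24648 + Q{\left(2,t \right)}}{-18518 + 46384} = \frac{24648 + \frac{\left(8 - 273 - 6\right)^{2}}{\left(-2 + 91 + 2\right)^{2}}}{-18518 + 46384} = \frac{24648 + \frac{\left(8 - 273 - 6\right)^{2}}{8281}}{27866} = \left(24648 + \frac{\left(-271\right)^{2}}{8281}\right) \frac{1}{27866} = \left(24648 + \frac{1}{8281} \cdot 73441\right) \frac{1}{27866} = \left(24648 + \frac{73441}{8281}\right) \frac{1}{27866} = \frac{204183529}{8281} \cdot \frac{1}{27866} = \frac{204183529}{230758346}$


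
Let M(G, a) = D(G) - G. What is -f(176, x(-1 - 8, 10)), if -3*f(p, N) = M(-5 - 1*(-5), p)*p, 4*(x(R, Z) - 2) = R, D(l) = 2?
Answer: 352/3 ≈ 117.33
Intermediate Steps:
M(G, a) = 2 - G
x(R, Z) = 2 + R/4
f(p, N) = -2*p/3 (f(p, N) = -(2 - (-5 - 1*(-5)))*p/3 = -(2 - (-5 + 5))*p/3 = -(2 - 1*0)*p/3 = -(2 + 0)*p/3 = -2*p/3)
-f(176, x(-1 - 8, 10)) = -(-2)*176/3 = -1*(-352/3) = 352/3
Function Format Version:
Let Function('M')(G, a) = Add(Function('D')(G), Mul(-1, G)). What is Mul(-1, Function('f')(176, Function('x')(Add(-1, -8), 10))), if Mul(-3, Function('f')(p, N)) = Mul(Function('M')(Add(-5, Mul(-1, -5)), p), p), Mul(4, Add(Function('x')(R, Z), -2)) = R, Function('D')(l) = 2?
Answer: Rational(352, 3) ≈ 117.33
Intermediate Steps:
Function('M')(G, a) = Add(2, Mul(-1, G))
Function('x')(R, Z) = Add(2, Mul(Rational(1, 4), R))
Function('f')(p, N) = Mul(Rational(-2, 3), p) (Function('f')(p, N) = Mul(Rational(-1, 3), Mul(Add(2, Mul(-1, Add(-5, Mul(-1, -5)))), p)) = Mul(Rational(-1, 3), Mul(Add(2, Mul(-1, Add(-5, 5))), p)) = Mul(Rational(-1, 3), Mul(Add(2, Mul(-1, 0)), p)) = Mul(Rational(-1, 3), Mul(Add(2, 0), p)) = Mul(Rational(-1, 3), Mul(2, p)) = Mul(Rational(-2, 3), p))
Mul(-1, Function('f')(176, Function('x')(Add(-1, -8), 10))) = Mul(-1, Mul(Rational(-2, 3), 176)) = Mul(-1, Rational(-352, 3)) = Rational(352, 3)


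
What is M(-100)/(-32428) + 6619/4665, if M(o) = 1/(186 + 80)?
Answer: 57094483247/40239580920 ≈ 1.4189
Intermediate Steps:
M(o) = 1/266
M(-100)/(-32428) + 6619/4665 = (1/266)/(-32428) + 6619/4665 = (1/266)*(-1/32428) + 6619*(1/4665) = -1/8625848 + 6619/4665 = 57094483247/40239580920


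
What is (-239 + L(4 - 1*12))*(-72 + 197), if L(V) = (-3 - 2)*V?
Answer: -24875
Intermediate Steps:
L(V) = -5*V
(-239 + L(4 - 1*12))*(-72 + 197) = (-239 - 5*(4 - 1*12))*(-72 + 197) = (-239 - 5*(4 - 12))*125 = (-239 - 5*(-8))*125 = (-239 + 40)*125 = -199*125 = -24875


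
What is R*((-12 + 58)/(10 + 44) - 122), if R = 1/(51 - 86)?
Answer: 3271/945 ≈ 3.4614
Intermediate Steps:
R = -1/35 (R = 1/(-35) = -1/35 ≈ -0.028571)
R*((-12 + 58)/(10 + 44) - 122) = -((-12 + 58)/(10 + 44) - 122)/35 = -(46/54 - 122)/35 = -(46*(1/54) - 122)/35 = -(23/27 - 122)/35 = -1/35*(-3271/27) = 3271/945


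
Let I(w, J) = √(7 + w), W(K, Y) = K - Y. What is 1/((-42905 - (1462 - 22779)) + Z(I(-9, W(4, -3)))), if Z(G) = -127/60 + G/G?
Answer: -60/1295347 ≈ -4.6320e-5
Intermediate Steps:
Z(G) = -67/60 (Z(G) = -127*1/60 + 1 = -127/60 + 1 = -67/60)
1/((-42905 - (1462 - 22779)) + Z(I(-9, W(4, -3)))) = 1/((-42905 - (1462 - 22779)) - 67/60) = 1/((-42905 - 1*(-21317)) - 67/60) = 1/((-42905 + 21317) - 67/60) = 1/(-21588 - 67/60) = 1/(-1295347/60) = -60/1295347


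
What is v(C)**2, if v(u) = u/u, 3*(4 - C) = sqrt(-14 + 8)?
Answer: 1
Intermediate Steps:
C = 4 - I*sqrt(6)/3 (C = 4 - sqrt(-14 + 8)/3 = 4 - I*sqrt(6)/3 ≈ 4.0 - 0.8165*I)
v(u) = 1
v(C)**2 = 1**2 = 1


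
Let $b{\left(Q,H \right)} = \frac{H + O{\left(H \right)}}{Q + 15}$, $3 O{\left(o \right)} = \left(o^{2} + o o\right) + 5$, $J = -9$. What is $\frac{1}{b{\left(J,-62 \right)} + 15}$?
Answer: $\frac{18}{7777} \approx 0.0023145$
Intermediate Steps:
$O{\left(o \right)} = \frac{5}{3} + \frac{2 o^{2}}{3}$ ($O{\left(o \right)} = \frac{\left(o^{2} + o o\right) + 5}{3} = \frac{\left(o^{2} + o^{2}\right) + 5}{3} = \frac{2 o^{2} + 5}{3} = \frac{5 + 2 o^{2}}{3} = \frac{5}{3} + \frac{2 o^{2}}{3}$)
$b{\left(Q,H \right)} = \frac{\frac{5}{3} + H + \frac{2 H^{2}}{3}}{15 + Q}$ ($b{\left(Q,H \right)} = \frac{H + \left(\frac{5}{3} + \frac{2 H^{2}}{3}\right)}{Q + 15} = \frac{\frac{5}{3} + H + \frac{2 H^{2}}{3}}{15 + Q}$)
$\frac{1}{b{\left(J,-62 \right)} + 15} = \frac{1}{\frac{5 + 2 \left(-62\right)^{2} + 3 \left(-62\right)}{3 \left(15 - 9\right)} + 15} = \frac{1}{\frac{5 + 2 \cdot 3844 - 186}{3 \cdot 6} + 15} = \frac{1}{\frac{1}{3} \cdot \frac{1}{6} \left(5 + 7688 - 186\right) + 15} = \frac{1}{\frac{1}{3} \cdot \frac{1}{6} \cdot 7507 + 15} = \frac{1}{\frac{7507}{18} + 15} = \frac{1}{\frac{7777}{18}} = \frac{18}{7777}$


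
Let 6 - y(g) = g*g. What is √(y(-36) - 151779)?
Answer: I*√153069 ≈ 391.24*I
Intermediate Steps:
y(g) = 6 - g² (y(g) = 6 - g*g = 6 - g²)
√(y(-36) - 151779) = √((6 - 1*(-36)²) - 151779) = √((6 - 1*1296) - 151779) = √((6 - 1296) - 151779) = √(-1290 - 151779) = √(-153069) = I*√153069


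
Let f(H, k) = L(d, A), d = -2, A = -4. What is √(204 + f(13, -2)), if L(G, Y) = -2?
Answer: √202 ≈ 14.213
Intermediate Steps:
f(H, k) = -2
√(204 + f(13, -2)) = √(204 - 2) = √202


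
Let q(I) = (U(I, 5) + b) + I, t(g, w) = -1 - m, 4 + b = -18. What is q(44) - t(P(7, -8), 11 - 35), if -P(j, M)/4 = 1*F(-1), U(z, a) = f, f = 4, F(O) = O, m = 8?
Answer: 35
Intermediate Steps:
b = -22 (b = -4 - 18 = -22)
U(z, a) = 4
P(j, M) = 4 (P(j, M) = -4*(-1) = 4)
t(g, w) = -9 (t(g, w) = -1 - 1*8 = -1 - 8 = -9)
q(I) = -18 + I (q(I) = (4 - 22) + I = -18 + I)
q(44) - t(P(7, -8), 11 - 35) = (-18 + 44) - 1*(-9) = 26 + 9 = 35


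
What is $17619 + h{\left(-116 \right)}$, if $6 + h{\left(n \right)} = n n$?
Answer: $31069$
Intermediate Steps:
$h{\left(n \right)} = -6 + n^{2}$ ($h{\left(n \right)} = -6 + n n = -6 + n^{2}$)
$17619 + h{\left(-116 \right)} = 17619 - \left(6 - \left(-116\right)^{2}\right) = 17619 + \left(-6 + 13456\right) = 17619 + 13450 = 31069$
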